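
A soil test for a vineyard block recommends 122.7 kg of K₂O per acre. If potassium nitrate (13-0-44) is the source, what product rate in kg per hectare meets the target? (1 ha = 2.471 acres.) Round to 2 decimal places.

689.07 kg of product per hectare

Product per acre = 122.7 / 44% = 278.864 kg.
Convert to per hectare: 278.864 × 2.471 = 689.072 kg.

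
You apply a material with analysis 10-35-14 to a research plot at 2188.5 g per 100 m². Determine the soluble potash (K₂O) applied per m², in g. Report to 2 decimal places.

3.06 g K₂O per sq m

K₂O per 100 m² = 2188.5 × 14% = 306.39 g.
Convert to per m²: 306.39 × 0.01 = 3.0639 g.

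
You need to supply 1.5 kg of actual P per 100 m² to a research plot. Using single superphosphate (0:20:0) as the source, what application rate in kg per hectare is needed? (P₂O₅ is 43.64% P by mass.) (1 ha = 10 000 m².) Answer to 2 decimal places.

1718.61 kg of product per hectare

As P₂O₅: 1.5 / 0.4364 = 3.43721 kg per 100 m².
Product per 100 m² = 3.43721 / 20% = 17.1861 kg.
Convert to per hectare: 17.1861 × 100 = 1718.607 kg.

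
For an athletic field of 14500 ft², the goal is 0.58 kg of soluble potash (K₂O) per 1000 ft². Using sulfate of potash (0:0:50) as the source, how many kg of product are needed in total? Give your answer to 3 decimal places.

Product per 1000 ft² = 0.58 / 50% = 1.16 kg.
Total product = 1.16 × 14500 / 1000 = 16.82 kg.

16.820 kg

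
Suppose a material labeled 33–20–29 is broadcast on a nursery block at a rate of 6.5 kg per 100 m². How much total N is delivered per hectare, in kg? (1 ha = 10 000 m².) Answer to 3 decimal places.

nitrogen per 100 m² = 6.5 × 33% = 2.145 kg.
Convert to per hectare: 2.145 × 100 = 214.5 kg.

214.500 kg N per hectare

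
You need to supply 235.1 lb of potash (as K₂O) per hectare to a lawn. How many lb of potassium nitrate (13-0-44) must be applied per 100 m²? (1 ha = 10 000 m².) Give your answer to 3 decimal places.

Product per hectare = 235.1 / 44% = 534.318 lb.
Convert to per 100 m²: 534.318 × 0.01 = 5.34318 lb.

5.343 lb of product per hundred sq m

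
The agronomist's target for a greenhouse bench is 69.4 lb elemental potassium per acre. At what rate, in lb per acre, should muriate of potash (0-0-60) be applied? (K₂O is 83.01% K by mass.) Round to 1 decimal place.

As K₂O: 69.4 / 0.8301 = 83.6044 lb per acre.
Product per acre = 83.6044 / 60% = 139.341 lb.

139.3 lb of product per acre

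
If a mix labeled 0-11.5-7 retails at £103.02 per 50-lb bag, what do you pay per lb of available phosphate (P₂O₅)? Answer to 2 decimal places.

£17.92 per lb P₂O₅

P₂O₅ in bag = 50 × 11.5% = 5.75 lb.
Cost per lb P₂O₅ = £103.02 / 5.75 = £17.9165.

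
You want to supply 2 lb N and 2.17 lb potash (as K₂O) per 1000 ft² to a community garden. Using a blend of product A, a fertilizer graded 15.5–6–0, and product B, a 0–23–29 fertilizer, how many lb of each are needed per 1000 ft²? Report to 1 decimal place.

Let a = lb of product A, b = lb of product B (per 1000 ft²).
N: 0.155·a + 0·b = 2
K₂O: 0·a + 0.29·b = 2.17
Solving simultaneously: a = 12.9032, b = 7.48276.

12.9 lb product A, 7.5 lb product B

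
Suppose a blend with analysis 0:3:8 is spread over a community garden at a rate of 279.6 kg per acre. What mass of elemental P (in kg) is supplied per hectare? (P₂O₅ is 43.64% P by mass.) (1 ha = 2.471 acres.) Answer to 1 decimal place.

9.0 kg P per hectare

P₂O₅ per acre = 279.6 × 3% = 8.388 kg.
Elemental P = 8.388 × 0.4364 = 3.66052 kg per acre.
Convert to per hectare: 3.66052 × 2.471 = 9.04515 kg.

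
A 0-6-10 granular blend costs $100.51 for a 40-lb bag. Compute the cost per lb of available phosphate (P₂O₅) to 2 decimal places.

P₂O₅ in bag = 40 × 6% = 2.4 lb.
Cost per lb P₂O₅ = $100.51 / 2.4 = $41.8792.

$41.88 per lb P₂O₅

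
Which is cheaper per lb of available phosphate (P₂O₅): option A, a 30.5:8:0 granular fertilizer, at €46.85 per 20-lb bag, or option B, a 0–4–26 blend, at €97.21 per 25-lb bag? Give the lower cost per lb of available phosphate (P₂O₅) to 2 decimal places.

option A: P₂O₅ per bag = 20 × 8% = 1.6 lb; cost = 46.85 / 1.6 = €29.2812/lb P₂O₅.
option B: P₂O₅ per bag = 25 × 4% = 1 lb; cost = 97.21 / 1 = €97.2100/lb P₂O₅.
option A is cheaper.

€29.28 per lb P₂O₅ (option A)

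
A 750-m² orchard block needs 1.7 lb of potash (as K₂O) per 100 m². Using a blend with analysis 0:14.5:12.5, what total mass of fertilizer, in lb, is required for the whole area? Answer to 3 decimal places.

Product per 100 m² = 1.7 / 12.5% = 13.6 lb.
Total product = 13.6 × 750 / 100 = 102 lb.

102.000 lb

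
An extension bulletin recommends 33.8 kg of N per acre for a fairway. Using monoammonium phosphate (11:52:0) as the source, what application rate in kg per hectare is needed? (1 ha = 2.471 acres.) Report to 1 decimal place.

759.3 kg of product per hectare

Product per acre = 33.8 / 11% = 307.273 kg.
Convert to per hectare: 307.273 × 2.471 = 759.271 kg.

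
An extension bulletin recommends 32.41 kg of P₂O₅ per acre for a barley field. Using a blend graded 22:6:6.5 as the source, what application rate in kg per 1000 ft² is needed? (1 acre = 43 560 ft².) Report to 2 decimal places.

Product per acre = 32.41 / 6% = 540.167 kg.
Convert to per 1000 ft²: 540.167 × 0.0229568 = 12.4005 kg.

12.40 kg of product per thousand sq ft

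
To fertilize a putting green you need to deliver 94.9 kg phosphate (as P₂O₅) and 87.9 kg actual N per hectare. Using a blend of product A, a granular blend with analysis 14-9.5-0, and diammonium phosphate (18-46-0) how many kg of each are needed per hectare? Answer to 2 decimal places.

493.70 kg product A, 104.34 kg diammonium phosphate

Per-hectare balance (a = product A, b = diammonium phosphate):
P₂O₅: 0.095·a + 0.46·b = 94.9
N: 0.14·a + 0.18·b = 87.9
Eliminate b: (row1) − 0.46/0.18·(row2) → -0.262778·a = -129.733, so a = 493.6998.
Then b = (87.9 − 0.14·493.6998) / 0.18 = 104.3446.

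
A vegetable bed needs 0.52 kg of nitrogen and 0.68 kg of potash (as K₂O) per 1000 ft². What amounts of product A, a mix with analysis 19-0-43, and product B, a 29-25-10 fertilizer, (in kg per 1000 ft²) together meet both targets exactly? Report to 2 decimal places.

With a, b = kg per 1000 ft² of product A and product B:
N: 0.19·a + 0.29·b = 0.52
K₂O: 0.43·a + 0.1·b = 0.68
Eliminate a: (row1) − 0.19/0.43·(row2) → 0.245814·b = 0.219535, so b = 0.893094.
Back-substitute: a = (0.52 − 0.29·0.893094) / 0.19 = 1.3737.

1.37 kg product A, 0.89 kg product B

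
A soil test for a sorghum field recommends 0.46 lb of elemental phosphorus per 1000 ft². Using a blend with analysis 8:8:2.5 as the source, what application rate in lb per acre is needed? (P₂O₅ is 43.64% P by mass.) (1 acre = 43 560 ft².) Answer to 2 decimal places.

573.95 lb of product per acre

As P₂O₅: 0.46 / 0.4364 = 1.05408 lb per 1000 ft².
Product per 1000 ft² = 1.05408 / 8% = 13.176 lb.
Convert to per acre: 13.176 × 43.56 = 573.946 lb.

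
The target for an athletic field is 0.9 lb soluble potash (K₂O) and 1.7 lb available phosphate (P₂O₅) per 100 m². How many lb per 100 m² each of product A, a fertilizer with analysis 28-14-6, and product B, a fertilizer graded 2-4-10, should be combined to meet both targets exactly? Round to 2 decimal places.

11.55 lb product A, 2.07 lb product B

Per-100 m² balance (a = product A, b = product B):
K₂O: 0.06·a + 0.1·b = 0.9
P₂O₅: 0.14·a + 0.04·b = 1.7
Eliminate a: (row1) − 0.06/0.14·(row2) → 0.0828571·b = 0.171429, so b = 2.06897.
Back-substitute: a = (0.9 − 0.1·2.06897) / 0.06 = 11.5517.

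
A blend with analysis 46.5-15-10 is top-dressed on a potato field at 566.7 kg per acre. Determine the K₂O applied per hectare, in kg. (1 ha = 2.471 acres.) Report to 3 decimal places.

140.032 kg K₂O per hectare

K₂O per acre = 566.7 × 10% = 56.67 kg.
Convert to per hectare: 56.67 × 2.471 = 140.0316 kg.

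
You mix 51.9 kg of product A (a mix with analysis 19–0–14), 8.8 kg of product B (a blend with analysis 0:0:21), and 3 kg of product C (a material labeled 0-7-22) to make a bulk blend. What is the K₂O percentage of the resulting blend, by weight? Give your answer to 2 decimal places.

Total mass = 51.9 + 8.8 + 3 = 63.7 kg.
K₂O mass = 14%×51.9 + 21%×8.8 + 22%×3 = 9.774 kg.
% K₂O = 9.774 / 63.7 = 15.3438%.

15.34% K₂O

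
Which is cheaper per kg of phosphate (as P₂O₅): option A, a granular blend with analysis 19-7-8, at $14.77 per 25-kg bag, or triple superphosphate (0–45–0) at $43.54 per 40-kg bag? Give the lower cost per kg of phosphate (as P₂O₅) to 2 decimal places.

option A: P₂O₅ per bag = 25 × 7% = 1.75 kg; cost = 14.77 / 1.75 = $8.4400/kg P₂O₅.
triple superphosphate: P₂O₅ per bag = 40 × 45% = 18 kg; cost = 43.54 / 18 = $2.4189/kg P₂O₅.
triple superphosphate is cheaper.

$2.42 per kg P₂O₅ (triple superphosphate)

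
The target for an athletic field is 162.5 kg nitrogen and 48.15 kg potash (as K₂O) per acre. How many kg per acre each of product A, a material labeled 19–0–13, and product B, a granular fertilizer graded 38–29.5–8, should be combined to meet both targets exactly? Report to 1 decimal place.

154.9 kg product A, 350.2 kg product B

Per-acre balance (a = product A, b = product B):
N: 0.19·a + 0.38·b = 162.5
K₂O: 0.13·a + 0.08·b = 48.15
Eliminate b: (row1) − 0.38/0.08·(row2) → -0.4275·a = -66.2125, so a = 154.883.
Then b = (48.15 − 0.13·154.883) / 0.08 = 350.19.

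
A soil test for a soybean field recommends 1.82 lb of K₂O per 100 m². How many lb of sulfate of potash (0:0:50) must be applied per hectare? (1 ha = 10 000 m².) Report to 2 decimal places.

364.00 lb of product per hectare

Product per 100 m² = 1.82 / 50% = 3.64 lb.
Convert to per hectare: 3.64 × 100 = 364 lb.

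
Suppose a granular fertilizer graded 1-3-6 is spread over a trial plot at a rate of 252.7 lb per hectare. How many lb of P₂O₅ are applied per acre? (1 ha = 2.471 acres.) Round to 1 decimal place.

P₂O₅ per hectare = 252.7 × 3% = 7.581 lb.
Convert to per acre: 7.581 × 0.404694 = 3.06799 lb.

3.1 lb P₂O₅ per acre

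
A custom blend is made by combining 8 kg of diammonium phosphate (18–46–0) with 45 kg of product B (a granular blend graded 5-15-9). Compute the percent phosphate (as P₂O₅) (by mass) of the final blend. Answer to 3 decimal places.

19.679% P₂O₅

Total mass = 8 + 45 = 53 kg.
P₂O₅ mass = 46%×8 + 15%×45 = 10.43 kg.
% P₂O₅ = 10.43 / 53 = 19.6792%.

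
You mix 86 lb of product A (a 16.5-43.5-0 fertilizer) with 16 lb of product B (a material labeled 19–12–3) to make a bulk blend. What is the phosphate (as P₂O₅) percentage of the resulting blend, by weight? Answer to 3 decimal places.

Total mass = 86 + 16 = 102 lb.
P₂O₅ mass = 43.5%×86 + 12%×16 = 39.33 lb.
% P₂O₅ = 39.33 / 102 = 38.5588%.

38.559% P₂O₅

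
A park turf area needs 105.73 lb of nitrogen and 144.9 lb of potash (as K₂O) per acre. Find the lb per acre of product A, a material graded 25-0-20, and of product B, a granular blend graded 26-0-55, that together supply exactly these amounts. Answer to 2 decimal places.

Per-acre balance (a = product A, b = product B):
N: 0.25·a + 0.26·b = 105.73
K₂O: 0.2·a + 0.55·b = 144.9
Solving simultaneously: a = 239.503, b = 176.363.

239.50 lb product A, 176.36 lb product B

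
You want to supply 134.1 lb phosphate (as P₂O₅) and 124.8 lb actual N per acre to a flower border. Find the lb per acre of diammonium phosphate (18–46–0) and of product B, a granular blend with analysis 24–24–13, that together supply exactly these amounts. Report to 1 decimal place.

33.2 lb diammonium phosphate, 495.1 lb product B

Per-acre balance (a = diammonium phosphate, b = product B):
P₂O₅: 0.46·a + 0.24·b = 134.1
N: 0.18·a + 0.24·b = 124.8
Eliminate b: (row1) − 0.24/0.24·(row2) → 0.28·a = 9.3, so a = 33.2143.
Then b = (124.8 − 0.18·33.2143) / 0.24 = 495.089.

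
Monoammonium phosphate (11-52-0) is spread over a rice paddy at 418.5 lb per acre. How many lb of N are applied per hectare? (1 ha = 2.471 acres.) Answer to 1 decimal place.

nitrogen per acre = 418.5 × 11% = 46.035 lb.
Convert to per hectare: 46.035 × 2.471 = 113.752 lb.

113.8 lb N per hectare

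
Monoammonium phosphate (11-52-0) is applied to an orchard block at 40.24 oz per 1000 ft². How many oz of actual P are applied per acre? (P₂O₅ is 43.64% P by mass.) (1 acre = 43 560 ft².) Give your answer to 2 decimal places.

P₂O₅ per 1000 ft² = 40.24 × 52% = 20.9248 oz.
Elemental P = 20.9248 × 0.4364 = 9.13158 oz per 1000 ft².
Convert to per acre: 9.13158 × 43.56 = 397.772 oz.

397.77 oz P per acre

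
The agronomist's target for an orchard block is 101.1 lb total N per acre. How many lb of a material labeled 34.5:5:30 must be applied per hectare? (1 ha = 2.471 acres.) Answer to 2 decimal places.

Product per acre = 101.1 / 34.5% = 293.043 lb.
Convert to per hectare: 293.043 × 2.471 = 724.1104 lb.

724.11 lb of product per hectare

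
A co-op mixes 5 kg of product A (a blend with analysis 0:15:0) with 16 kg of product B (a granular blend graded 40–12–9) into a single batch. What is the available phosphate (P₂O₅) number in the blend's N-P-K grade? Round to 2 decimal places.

12.71% P₂O₅

Total mass = 5 + 16 = 21 kg.
P₂O₅ mass = 15%×5 + 12%×16 = 2.67 kg.
% P₂O₅ = 2.67 / 21 = 12.7143%.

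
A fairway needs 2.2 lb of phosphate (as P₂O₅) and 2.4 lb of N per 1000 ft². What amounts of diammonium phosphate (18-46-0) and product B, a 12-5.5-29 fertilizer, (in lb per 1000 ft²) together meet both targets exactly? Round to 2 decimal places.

Per-1000 ft² balance (a = diammonium phosphate, b = product B):
P₂O₅: 0.46·a + 0.055·b = 2.2
N: 0.18·a + 0.12·b = 2.4
From row1: a = (2.2 − 0.055·b) / 0.46.
Into row2: 0.18·(2.2 − 0.055·b)/0.46 + 0.12·b = 2.4 → b = 15.6291, a = 2.91391.

2.91 lb diammonium phosphate, 15.63 lb product B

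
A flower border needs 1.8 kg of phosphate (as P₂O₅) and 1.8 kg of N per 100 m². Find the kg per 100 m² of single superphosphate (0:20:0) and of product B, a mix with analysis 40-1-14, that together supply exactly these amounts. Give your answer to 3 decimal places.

8.775 kg single superphosphate, 4.500 kg product B

Per-100 m² balance (a = single superphosphate, b = product B):
P₂O₅: 0.2·a + 0.01·b = 1.8
N: 0·a + 0.4·b = 1.8
Solving simultaneously: a = 8.775, b = 4.5.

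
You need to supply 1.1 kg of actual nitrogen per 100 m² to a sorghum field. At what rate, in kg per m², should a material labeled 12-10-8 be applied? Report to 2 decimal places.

0.09 kg of product per sq m

Product per 100 m² = 1.1 / 12% = 9.16667 kg.
Convert to per m²: 9.16667 × 0.01 = 0.0916667 kg.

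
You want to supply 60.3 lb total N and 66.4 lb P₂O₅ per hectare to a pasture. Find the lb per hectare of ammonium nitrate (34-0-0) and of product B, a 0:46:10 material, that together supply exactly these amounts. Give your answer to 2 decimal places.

With a, b = lb per hectare of ammonium nitrate and product B:
N: 0.34·a + 0·b = 60.3
P₂O₅: 0·a + 0.46·b = 66.4
Solving simultaneously: a = 177.353, b = 144.348.

177.35 lb ammonium nitrate, 144.35 lb product B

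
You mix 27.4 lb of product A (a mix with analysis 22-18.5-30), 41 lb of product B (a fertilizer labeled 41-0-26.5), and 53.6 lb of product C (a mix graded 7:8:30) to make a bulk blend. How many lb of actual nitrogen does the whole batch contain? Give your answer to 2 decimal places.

N mass = 22%×27.4 + 41%×41 + 7%×53.6 = 26.59 lb.

26.59 lb N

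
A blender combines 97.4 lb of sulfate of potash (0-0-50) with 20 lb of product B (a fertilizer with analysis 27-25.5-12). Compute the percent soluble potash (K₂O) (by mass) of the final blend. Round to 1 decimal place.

43.5% K₂O

Total mass = 97.4 + 20 = 117.4 lb.
K₂O mass = 50%×97.4 + 12%×20 = 51.1 lb.
% K₂O = 51.1 / 117.4 = 43.5264%.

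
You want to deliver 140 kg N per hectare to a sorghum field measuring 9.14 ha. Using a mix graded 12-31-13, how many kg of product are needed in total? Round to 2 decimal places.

10663.33 kg

Product per hectare = 140 / 12% = 1166.67 kg.
Total product = 1166.67 × 9.14 = 10663.333 kg.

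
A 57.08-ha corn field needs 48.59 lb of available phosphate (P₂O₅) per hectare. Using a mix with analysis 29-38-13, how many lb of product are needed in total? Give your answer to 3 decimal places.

Product per hectare = 48.59 / 38% = 127.868 lb.
Total product = 127.868 × 57.08 = 7298.72947 lb.

7298.729 lb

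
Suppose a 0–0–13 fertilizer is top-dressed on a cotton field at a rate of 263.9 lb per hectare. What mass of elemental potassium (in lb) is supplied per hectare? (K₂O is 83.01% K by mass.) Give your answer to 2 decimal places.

K₂O per hectare = 263.9 × 13% = 34.307 lb.
Elemental K = 34.307 × 0.8301 = 28.4782 lb per hectare.

28.48 lb K per hectare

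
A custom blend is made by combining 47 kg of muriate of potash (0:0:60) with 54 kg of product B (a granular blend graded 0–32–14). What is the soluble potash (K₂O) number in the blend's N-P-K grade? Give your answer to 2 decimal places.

35.41% K₂O

Total mass = 47 + 54 = 101 kg.
K₂O mass = 60%×47 + 14%×54 = 35.76 kg.
% K₂O = 35.76 / 101 = 35.4059%.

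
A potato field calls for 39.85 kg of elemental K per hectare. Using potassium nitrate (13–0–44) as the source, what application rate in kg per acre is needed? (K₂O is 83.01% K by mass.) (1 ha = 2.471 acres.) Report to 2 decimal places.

As K₂O: 39.85 / 0.8301 = 48.0063 kg per hectare.
Product per hectare = 48.0063 / 44% = 109.105 kg.
Convert to per acre: 109.105 × 0.404694 = 44.1542 kg.

44.15 kg of product per acre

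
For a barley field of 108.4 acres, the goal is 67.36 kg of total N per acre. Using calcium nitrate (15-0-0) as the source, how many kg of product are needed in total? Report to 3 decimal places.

Product per acre = 67.36 / 15% = 449.067 kg.
Total product = 449.067 × 108.4 = 48678.8267 kg.

48678.827 kg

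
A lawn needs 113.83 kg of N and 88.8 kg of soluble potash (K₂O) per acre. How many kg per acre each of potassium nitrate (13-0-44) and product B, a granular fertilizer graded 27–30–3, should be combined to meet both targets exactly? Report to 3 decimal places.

178.948 kg potassium nitrate, 335.433 kg product B

With a, b = kg per acre of potassium nitrate and product B:
N: 0.13·a + 0.27·b = 113.83
K₂O: 0.44·a + 0.03·b = 88.8
Eliminate b: (row1) − 0.27/0.03·(row2) → -3.83·a = -685.37, so a = 178.9478.
Then b = (88.8 − 0.44·178.9478) / 0.03 = 335.4326.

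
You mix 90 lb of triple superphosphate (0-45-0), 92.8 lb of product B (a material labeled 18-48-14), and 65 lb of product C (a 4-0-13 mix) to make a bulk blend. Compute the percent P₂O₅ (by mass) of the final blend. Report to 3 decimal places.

Total mass = 90 + 92.8 + 65 = 247.8 lb.
P₂O₅ mass = 45%×90 + 48%×92.8 + 0%×65 = 85.044 lb.
% P₂O₅ = 85.044 / 247.8 = 34.3196%.

34.320% P₂O₅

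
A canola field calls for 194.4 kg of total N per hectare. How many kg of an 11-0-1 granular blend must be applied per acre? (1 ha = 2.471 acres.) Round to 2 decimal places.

715.21 kg of product per acre

Product per hectare = 194.4 / 11% = 1767.27 kg.
Convert to per acre: 1767.27 × 0.404694 = 715.205 kg.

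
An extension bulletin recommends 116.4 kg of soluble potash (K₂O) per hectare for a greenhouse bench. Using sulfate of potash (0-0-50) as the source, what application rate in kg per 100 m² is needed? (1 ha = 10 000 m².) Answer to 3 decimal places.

Product per hectare = 116.4 / 50% = 232.8 kg.
Convert to per 100 m²: 232.8 × 0.01 = 2.328 kg.

2.328 kg of product per hundred sq m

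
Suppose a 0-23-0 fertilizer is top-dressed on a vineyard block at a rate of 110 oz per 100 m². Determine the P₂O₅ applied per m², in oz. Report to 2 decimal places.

P₂O₅ per 100 m² = 110 × 23% = 25.3 oz.
Convert to per m²: 25.3 × 0.01 = 0.253 oz.

0.25 oz P₂O₅ per sq m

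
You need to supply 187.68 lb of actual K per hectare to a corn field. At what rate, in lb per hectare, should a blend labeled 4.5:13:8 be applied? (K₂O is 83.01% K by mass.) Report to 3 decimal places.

As K₂O: 187.68 / 0.8301 = 226.093 lb per hectare.
Product per hectare = 226.093 / 8% = 2826.1655 lb.

2826.166 lb of product per hectare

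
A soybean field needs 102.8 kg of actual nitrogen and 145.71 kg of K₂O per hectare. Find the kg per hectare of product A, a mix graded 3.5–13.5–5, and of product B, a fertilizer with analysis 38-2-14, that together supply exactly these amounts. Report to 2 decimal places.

With a, b = kg per hectare of product A and product B:
N: 0.035·a + 0.38·b = 102.8
K₂O: 0.05·a + 0.14·b = 145.71
Eliminate b: (row1) − 0.38/0.14·(row2) → -0.100714·a = -292.699, so a = 2906.227.
Then b = (145.71 − 0.05·2906.227) / 0.14 = 2.84752.

2906.23 kg product A, 2.85 kg product B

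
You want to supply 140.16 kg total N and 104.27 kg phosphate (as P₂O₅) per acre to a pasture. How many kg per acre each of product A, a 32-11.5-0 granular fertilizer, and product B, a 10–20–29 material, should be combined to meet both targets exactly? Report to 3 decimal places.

335.333 kg product A, 328.533 kg product B

Per-acre balance (a = product A, b = product B):
N: 0.32·a + 0.1·b = 140.16
P₂O₅: 0.115·a + 0.2·b = 104.27
Eliminate a: (row1) − 0.32/0.115·(row2) → -0.456522·b = -149.983, so b = 328.5333.
Back-substitute: a = (140.16 − 0.1·328.5333) / 0.32 = 335.3333.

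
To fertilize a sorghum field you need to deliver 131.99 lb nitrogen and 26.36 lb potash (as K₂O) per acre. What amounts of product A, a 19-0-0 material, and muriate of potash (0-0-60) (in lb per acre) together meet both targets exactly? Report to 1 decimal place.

694.7 lb product A, 43.9 lb muriate of potash

Per-acre balance (a = product A, b = muriate of potash):
N: 0.19·a + 0·b = 131.99
K₂O: 0·a + 0.6·b = 26.36
Solving simultaneously: a = 694.684, b = 43.9333.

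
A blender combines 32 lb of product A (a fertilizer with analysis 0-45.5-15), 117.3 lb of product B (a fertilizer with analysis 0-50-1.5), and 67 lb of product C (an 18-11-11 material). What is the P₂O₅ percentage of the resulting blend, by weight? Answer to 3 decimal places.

37.254% P₂O₅

Total mass = 32 + 117.3 + 67 = 216.3 lb.
P₂O₅ mass = 45.5%×32 + 50%×117.3 + 11%×67 = 80.58 lb.
% P₂O₅ = 80.58 / 216.3 = 37.2538%.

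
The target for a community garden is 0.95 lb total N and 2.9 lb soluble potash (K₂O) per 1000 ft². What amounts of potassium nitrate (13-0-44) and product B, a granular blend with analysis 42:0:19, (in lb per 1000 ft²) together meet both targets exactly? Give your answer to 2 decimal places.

Per-1000 ft² balance (a = potassium nitrate, b = product B):
N: 0.13·a + 0.42·b = 0.95
K₂O: 0.44·a + 0.19·b = 2.9
Eliminate a: (row1) − 0.13/0.44·(row2) → 0.363864·b = 0.0931818, so b = 0.25609.
Back-substitute: a = (0.95 − 0.42·0.25609) / 0.13 = 6.48032.

6.48 lb potassium nitrate, 0.26 lb product B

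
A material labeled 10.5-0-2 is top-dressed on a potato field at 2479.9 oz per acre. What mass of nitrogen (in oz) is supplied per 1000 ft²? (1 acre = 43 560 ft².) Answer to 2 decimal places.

5.98 oz N per thousand sq ft

nitrogen per acre = 2479.9 × 10.5% = 260.389 oz.
Convert to per 1000 ft²: 260.389 × 0.0229568 = 5.97772 oz.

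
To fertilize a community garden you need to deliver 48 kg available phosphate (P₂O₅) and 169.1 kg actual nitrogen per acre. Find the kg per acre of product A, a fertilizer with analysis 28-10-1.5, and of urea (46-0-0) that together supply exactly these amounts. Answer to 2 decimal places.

Per-acre balance (a = product A, b = urea):
P₂O₅: 0.1·a + 0·b = 48
N: 0.28·a + 0.46·b = 169.1
Eliminate a: (row1) − 0.1/0.28·(row2) → -0.164286·b = -12.3929, so b = 75.4348.
Back-substitute: a = (48 − 0·75.4348) / 0.1 = 480.

480.00 kg product A, 75.43 kg urea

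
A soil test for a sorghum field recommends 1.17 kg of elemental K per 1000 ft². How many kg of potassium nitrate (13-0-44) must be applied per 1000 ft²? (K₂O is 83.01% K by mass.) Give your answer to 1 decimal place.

3.2 kg of product per thousand sq ft

As K₂O: 1.17 / 0.8301 = 1.40947 kg per 1000 ft².
Product per 1000 ft² = 1.40947 / 44% = 3.20334 kg.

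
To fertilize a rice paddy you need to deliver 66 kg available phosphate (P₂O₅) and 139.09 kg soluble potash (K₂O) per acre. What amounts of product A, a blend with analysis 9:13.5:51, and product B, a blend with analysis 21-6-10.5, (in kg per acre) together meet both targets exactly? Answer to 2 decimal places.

Per-acre balance (a = product A, b = product B):
P₂O₅: 0.135·a + 0.06·b = 66
K₂O: 0.51·a + 0.105·b = 139.09
Solving simultaneously: a = 86.1735, b = 906.1096.

86.17 kg product A, 906.11 kg product B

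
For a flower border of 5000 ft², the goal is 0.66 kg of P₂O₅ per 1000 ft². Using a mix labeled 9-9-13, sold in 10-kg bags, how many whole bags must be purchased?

Product per 1000 ft² = 0.66 / 9% = 7.33333 kg.
Total product = 7.33333 × 5000 / 1000 = 36.6667 kg.
Bags = ⌈36.6667 / 10⌉ = 4.

4 bags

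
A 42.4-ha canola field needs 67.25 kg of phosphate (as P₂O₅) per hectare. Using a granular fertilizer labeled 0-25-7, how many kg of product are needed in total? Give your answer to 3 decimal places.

Product per hectare = 67.25 / 25% = 269 kg.
Total product = 269 × 42.4 = 11405.6 kg.

11405.600 kg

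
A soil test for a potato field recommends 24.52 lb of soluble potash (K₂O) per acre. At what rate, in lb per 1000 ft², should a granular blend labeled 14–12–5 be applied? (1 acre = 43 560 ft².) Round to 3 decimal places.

11.258 lb of product per thousand sq ft

Product per acre = 24.52 / 5% = 490.4 lb.
Convert to per 1000 ft²: 490.4 × 0.0229568 = 11.25803 lb.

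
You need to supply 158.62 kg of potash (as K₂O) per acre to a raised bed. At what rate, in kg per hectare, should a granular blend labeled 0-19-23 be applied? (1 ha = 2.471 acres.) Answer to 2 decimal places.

1704.13 kg of product per hectare

Product per acre = 158.62 / 23% = 689.652 kg.
Convert to per hectare: 689.652 × 2.471 = 1704.131 kg.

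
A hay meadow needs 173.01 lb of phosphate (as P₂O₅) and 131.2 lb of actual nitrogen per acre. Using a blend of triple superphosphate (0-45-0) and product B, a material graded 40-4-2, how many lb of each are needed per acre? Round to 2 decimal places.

Per-acre balance (a = triple superphosphate, b = product B):
P₂O₅: 0.45·a + 0.04·b = 173.01
N: 0·a + 0.4·b = 131.2
Solving simultaneously: a = 355.311, b = 328.

355.31 lb triple superphosphate, 328.00 lb product B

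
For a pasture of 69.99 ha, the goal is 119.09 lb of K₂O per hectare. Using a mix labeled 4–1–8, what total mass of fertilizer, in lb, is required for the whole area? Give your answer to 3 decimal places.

104188.864 lb

Product per hectare = 119.09 / 8% = 1488.62 lb.
Total product = 1488.62 × 69.99 = 104188.8637 lb.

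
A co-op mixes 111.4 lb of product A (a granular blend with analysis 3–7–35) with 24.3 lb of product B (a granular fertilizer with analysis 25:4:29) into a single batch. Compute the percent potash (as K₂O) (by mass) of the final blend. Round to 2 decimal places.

33.93% K₂O

Total mass = 111.4 + 24.3 = 135.7 lb.
K₂O mass = 35%×111.4 + 29%×24.3 = 46.037 lb.
% K₂O = 46.037 / 135.7 = 33.9256%.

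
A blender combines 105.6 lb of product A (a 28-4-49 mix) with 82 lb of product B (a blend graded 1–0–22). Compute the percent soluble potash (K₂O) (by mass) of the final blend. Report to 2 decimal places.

37.20% K₂O

Total mass = 105.6 + 82 = 187.6 lb.
K₂O mass = 49%×105.6 + 22%×82 = 69.784 lb.
% K₂O = 69.784 / 187.6 = 37.1983%.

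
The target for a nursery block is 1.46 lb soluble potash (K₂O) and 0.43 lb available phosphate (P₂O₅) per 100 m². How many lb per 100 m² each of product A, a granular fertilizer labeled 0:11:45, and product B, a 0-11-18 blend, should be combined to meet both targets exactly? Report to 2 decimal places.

Let a = lb of product A, b = lb of product B (per 100 m²).
K₂O: 0.45·a + 0.18·b = 1.46
P₂O₅: 0.11·a + 0.11·b = 0.43
Eliminate a: (row1) − 0.45/0.11·(row2) → -0.27·b = -0.299091, so b = 1.10774.
Back-substitute: a = (1.46 − 0.18·1.10774) / 0.45 = 2.80135.

2.80 lb product A, 1.11 lb product B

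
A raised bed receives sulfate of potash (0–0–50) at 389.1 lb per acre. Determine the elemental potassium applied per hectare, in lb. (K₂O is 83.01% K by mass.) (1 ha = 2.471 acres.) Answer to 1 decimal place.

K₂O per acre = 389.1 × 50% = 194.55 lb.
Elemental K = 194.55 × 0.8301 = 161.496 lb per acre.
Convert to per hectare: 161.496 × 2.471 = 399.057 lb.

399.1 lb K per hectare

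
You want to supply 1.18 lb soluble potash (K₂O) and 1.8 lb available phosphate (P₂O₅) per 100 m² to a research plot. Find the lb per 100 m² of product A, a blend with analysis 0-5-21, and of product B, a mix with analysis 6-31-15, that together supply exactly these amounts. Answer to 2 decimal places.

1.66 lb product A, 5.54 lb product B

Let a = lb of product A, b = lb of product B (per 100 m²).
K₂O: 0.21·a + 0.15·b = 1.18
P₂O₅: 0.05·a + 0.31·b = 1.8
From row1: a = (1.18 − 0.15·b) / 0.21.
Into row2: 0.05·(1.18 − 0.15·b)/0.21 + 0.31·b = 1.8 → b = 5.53819, a = 1.66319.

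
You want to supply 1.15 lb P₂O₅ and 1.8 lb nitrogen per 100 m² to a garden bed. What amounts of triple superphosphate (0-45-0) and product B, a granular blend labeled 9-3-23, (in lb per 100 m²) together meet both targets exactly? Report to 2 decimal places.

1.22 lb triple superphosphate, 20.00 lb product B

Per-100 m² balance (a = triple superphosphate, b = product B):
P₂O₅: 0.45·a + 0.03·b = 1.15
N: 0·a + 0.09·b = 1.8
Solving simultaneously: a = 1.22222, b = 20.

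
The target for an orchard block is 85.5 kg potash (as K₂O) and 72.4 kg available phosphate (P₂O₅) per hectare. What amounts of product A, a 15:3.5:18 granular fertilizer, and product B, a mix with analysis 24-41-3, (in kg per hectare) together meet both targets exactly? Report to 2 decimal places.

Per-hectare balance (a = product A, b = product B):
K₂O: 0.18·a + 0.03·b = 85.5
P₂O₅: 0.035·a + 0.41·b = 72.4
Solving simultaneously: a = 452, b = 138.

452.00 kg product A, 138.00 kg product B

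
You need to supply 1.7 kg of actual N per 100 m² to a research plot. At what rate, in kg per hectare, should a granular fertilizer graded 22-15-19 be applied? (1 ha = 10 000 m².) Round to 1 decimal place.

772.7 kg of product per hectare

Product per 100 m² = 1.7 / 22% = 7.72727 kg.
Convert to per hectare: 7.72727 × 100 = 772.727 kg.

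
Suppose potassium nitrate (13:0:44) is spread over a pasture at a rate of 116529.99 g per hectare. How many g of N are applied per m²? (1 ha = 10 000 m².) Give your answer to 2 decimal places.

1.51 g N per sq m

nitrogen per hectare = 116529.99 × 13% = 15148.9 g.
Convert to per m²: 15148.9 × 0.0001 = 1.51489 g.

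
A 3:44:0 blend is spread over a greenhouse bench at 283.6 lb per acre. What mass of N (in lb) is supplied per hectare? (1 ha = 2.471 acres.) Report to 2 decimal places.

nitrogen per acre = 283.6 × 3% = 8.508 lb.
Convert to per hectare: 8.508 × 2.471 = 21.0233 lb.

21.02 lb N per hectare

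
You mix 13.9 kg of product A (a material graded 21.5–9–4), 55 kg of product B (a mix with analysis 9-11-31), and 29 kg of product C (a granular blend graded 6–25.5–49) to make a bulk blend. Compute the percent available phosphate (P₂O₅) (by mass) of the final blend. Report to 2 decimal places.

Total mass = 13.9 + 55 + 29 = 97.9 kg.
P₂O₅ mass = 9%×13.9 + 11%×55 + 25.5%×29 = 14.696 kg.
% P₂O₅ = 14.696 / 97.9 = 15.0112%.

15.01% P₂O₅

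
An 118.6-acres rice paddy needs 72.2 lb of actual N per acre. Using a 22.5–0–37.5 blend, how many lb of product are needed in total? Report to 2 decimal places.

38057.42 lb

Product per acre = 72.2 / 22.5% = 320.889 lb.
Total product = 320.889 × 118.6 = 38057.422 lb.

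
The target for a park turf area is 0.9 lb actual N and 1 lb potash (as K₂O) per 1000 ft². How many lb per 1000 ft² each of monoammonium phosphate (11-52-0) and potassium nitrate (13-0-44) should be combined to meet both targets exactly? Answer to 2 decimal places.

Per-1000 ft² balance (a = monoammonium phosphate, b = potassium nitrate):
N: 0.11·a + 0.13·b = 0.9
K₂O: 0·a + 0.44·b = 1
Solving simultaneously: a = 5.49587, b = 2.27273.

5.50 lb monoammonium phosphate, 2.27 lb potassium nitrate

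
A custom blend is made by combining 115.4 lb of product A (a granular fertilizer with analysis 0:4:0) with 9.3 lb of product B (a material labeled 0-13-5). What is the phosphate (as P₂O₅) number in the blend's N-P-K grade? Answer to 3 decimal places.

4.671% P₂O₅

Total mass = 115.4 + 9.3 = 124.7 lb.
P₂O₅ mass = 4%×115.4 + 13%×9.3 = 5.825 lb.
% P₂O₅ = 5.825 / 124.7 = 4.67121%.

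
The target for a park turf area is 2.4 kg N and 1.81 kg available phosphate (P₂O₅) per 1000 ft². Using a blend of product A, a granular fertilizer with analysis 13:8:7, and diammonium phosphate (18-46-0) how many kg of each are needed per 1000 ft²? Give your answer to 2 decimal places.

17.14 kg product A, 0.95 kg diammonium phosphate

With a, b = kg per 1000 ft² of product A and diammonium phosphate:
N: 0.13·a + 0.18·b = 2.4
P₂O₅: 0.08·a + 0.46·b = 1.81
From row1: a = (2.4 − 0.18·b) / 0.13.
Into row2: 0.08·(2.4 − 0.18·b)/0.13 + 0.46·b = 1.81 → b = 0.953744, a = 17.141.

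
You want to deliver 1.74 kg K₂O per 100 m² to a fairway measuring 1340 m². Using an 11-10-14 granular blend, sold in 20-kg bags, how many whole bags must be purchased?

9 bags

Product per 100 m² = 1.74 / 14% = 12.4286 kg.
Total product = 12.4286 × 1340 / 100 = 166.543 kg.
Bags = ⌈166.543 / 20⌉ = 9.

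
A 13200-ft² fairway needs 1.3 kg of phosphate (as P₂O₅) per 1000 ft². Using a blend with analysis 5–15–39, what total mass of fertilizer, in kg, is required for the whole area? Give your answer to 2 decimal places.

114.40 kg

Product per 1000 ft² = 1.3 / 15% = 8.66667 kg.
Total product = 8.66667 × 13200 / 1000 = 114.4 kg.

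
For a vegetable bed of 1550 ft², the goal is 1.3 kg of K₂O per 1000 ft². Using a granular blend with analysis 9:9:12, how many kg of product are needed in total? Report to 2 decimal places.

16.79 kg

Product per 1000 ft² = 1.3 / 12% = 10.8333 kg.
Total product = 10.8333 × 1550 / 1000 = 16.7917 kg.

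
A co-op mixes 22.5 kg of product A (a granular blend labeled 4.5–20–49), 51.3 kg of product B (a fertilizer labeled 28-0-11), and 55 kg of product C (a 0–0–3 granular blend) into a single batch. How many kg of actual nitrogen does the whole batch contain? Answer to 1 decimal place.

15.4 kg N

N mass = 4.5%×22.5 + 28%×51.3 + 0%×55 = 15.3765 kg.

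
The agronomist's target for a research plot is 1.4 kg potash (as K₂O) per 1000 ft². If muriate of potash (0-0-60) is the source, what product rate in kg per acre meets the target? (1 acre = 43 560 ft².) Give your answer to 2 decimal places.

Product per 1000 ft² = 1.4 / 60% = 2.33333 kg.
Convert to per acre: 2.33333 × 43.56 = 101.64 kg.

101.64 kg of product per acre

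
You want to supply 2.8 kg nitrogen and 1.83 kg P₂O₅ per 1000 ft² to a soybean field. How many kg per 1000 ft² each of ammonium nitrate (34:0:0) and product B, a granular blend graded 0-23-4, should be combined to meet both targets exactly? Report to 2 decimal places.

Let a = kg of ammonium nitrate, b = kg of product B (per 1000 ft²).
N: 0.34·a + 0·b = 2.8
P₂O₅: 0·a + 0.23·b = 1.83
Solving simultaneously: a = 8.23529, b = 7.95652.

8.24 kg ammonium nitrate, 7.96 kg product B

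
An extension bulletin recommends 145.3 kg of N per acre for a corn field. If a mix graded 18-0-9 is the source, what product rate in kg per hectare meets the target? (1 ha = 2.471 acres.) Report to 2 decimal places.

Product per acre = 145.3 / 18% = 807.222 kg.
Convert to per hectare: 807.222 × 2.471 = 1994.646 kg.

1994.65 kg of product per hectare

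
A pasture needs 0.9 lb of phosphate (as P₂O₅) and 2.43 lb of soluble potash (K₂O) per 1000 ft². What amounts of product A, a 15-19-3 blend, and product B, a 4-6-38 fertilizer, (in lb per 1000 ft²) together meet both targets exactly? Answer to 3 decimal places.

Per-1000 ft² balance (a = product A, b = product B):
P₂O₅: 0.19·a + 0.06·b = 0.9
K₂O: 0.03·a + 0.38·b = 2.43
Eliminate a: (row1) − 0.19/0.03·(row2) → -2.34667·b = -14.49, so b = 6.17472.
Back-substitute: a = (0.9 − 0.06·6.17472) / 0.19 = 2.78693.

2.787 lb product A, 6.175 lb product B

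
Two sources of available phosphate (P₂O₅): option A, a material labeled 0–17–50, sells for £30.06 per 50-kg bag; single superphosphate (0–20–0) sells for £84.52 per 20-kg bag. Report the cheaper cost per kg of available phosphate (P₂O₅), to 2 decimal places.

£3.54 per kg P₂O₅ (option A)

option A: P₂O₅ per bag = 50 × 17% = 8.5 kg; cost = 30.06 / 8.5 = £3.5365/kg P₂O₅.
single superphosphate: P₂O₅ per bag = 20 × 20% = 4 kg; cost = 84.52 / 4 = £21.1300/kg P₂O₅.
option A is cheaper.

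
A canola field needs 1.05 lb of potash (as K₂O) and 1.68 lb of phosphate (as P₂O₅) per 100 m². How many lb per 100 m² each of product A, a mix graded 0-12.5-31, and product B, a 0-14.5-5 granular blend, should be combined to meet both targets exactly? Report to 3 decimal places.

With a, b = lb per 100 m² of product A and product B:
K₂O: 0.31·a + 0.05·b = 1.05
P₂O₅: 0.125·a + 0.145·b = 1.68
Solving simultaneously: a = 1.76357, b = 10.0659.

1.764 lb product A, 10.066 lb product B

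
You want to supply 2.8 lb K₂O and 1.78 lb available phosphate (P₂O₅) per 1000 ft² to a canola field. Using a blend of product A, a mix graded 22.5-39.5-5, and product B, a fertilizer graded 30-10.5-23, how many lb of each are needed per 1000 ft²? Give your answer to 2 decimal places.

Let a = lb of product A, b = lb of product B (per 1000 ft²).
K₂O: 0.05·a + 0.23·b = 2.8
P₂O₅: 0.395·a + 0.105·b = 1.78
Solving simultaneously: a = 1.34813, b = 11.8808.

1.35 lb product A, 11.88 lb product B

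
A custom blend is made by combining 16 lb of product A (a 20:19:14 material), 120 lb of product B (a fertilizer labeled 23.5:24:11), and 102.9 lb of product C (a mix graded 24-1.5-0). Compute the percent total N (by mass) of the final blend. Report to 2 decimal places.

23.48% N

Total mass = 16 + 120 + 102.9 = 238.9 lb.
N mass = 20%×16 + 23.5%×120 + 24%×102.9 = 56.096 lb.
% N = 56.096 / 238.9 = 23.481%.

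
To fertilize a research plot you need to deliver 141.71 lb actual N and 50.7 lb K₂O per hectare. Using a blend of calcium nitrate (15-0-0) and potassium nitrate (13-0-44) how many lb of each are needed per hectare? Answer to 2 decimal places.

Let a = lb of calcium nitrate, b = lb of potassium nitrate (per hectare).
N: 0.15·a + 0.13·b = 141.71
K₂O: 0·a + 0.44·b = 50.7
Solving simultaneously: a = 844.8697, b = 115.227.

844.87 lb calcium nitrate, 115.23 lb potassium nitrate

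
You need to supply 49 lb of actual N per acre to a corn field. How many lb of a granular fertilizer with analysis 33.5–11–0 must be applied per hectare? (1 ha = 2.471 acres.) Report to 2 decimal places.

Product per acre = 49 / 33.5% = 146.269 lb.
Convert to per hectare: 146.269 × 2.471 = 361.4299 lb.

361.43 lb of product per hectare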